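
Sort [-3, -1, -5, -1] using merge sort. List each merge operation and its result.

Divide and conquer:
  Merge [-3] + [-1] -> [-3, -1]
  Merge [-5] + [-1] -> [-5, -1]
  Merge [-3, -1] + [-5, -1] -> [-5, -3, -1, -1]


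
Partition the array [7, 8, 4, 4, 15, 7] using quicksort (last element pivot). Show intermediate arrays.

Partition 1: pivot=7 at index 3 -> [7, 4, 4, 7, 15, 8]
Partition 2: pivot=4 at index 1 -> [4, 4, 7, 7, 15, 8]
Partition 3: pivot=8 at index 4 -> [4, 4, 7, 7, 8, 15]


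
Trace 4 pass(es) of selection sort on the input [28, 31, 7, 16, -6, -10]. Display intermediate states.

Pass 1: Select minimum -10 at index 5, swap -> [-10, 31, 7, 16, -6, 28]
Pass 2: Select minimum -6 at index 4, swap -> [-10, -6, 7, 16, 31, 28]
Pass 3: Select minimum 7 at index 2, swap -> [-10, -6, 7, 16, 31, 28]
Pass 4: Select minimum 16 at index 3, swap -> [-10, -6, 7, 16, 31, 28]


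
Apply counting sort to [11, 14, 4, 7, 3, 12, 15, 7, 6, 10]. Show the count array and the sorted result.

Count array: [0, 0, 0, 1, 1, 0, 1, 2, 0, 0, 1, 1, 1, 0, 1, 1]
(count[i] = number of elements equal to i)
Cumulative count: [0, 0, 0, 1, 2, 2, 3, 5, 5, 5, 6, 7, 8, 8, 9, 10]
Sorted: [3, 4, 6, 7, 7, 10, 11, 12, 14, 15]


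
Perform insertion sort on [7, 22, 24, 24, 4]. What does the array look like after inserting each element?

First element 7 is already 'sorted'
Insert 22: shifted 0 elements -> [7, 22, 24, 24, 4]
Insert 24: shifted 0 elements -> [7, 22, 24, 24, 4]
Insert 24: shifted 0 elements -> [7, 22, 24, 24, 4]
Insert 4: shifted 4 elements -> [4, 7, 22, 24, 24]


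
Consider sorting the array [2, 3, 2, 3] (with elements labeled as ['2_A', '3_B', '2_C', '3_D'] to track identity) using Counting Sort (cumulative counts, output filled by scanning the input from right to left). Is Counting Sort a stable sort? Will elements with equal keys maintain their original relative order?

Trace Counting Sort on the labeled array (the key is the number; the letter only tracks identity):
  Counts for values 0..3: [0, 0, 2, 2]
  Cumulative counts: [0, 0, 2, 4]
  Scan right to left: place 3_D at output index 3
  Scan right to left: place 2_C at output index 1
  Scan right to left: place 3_B at output index 2
  Scan right to left: place 2_A at output index 0
  Output: [2_A, 2_C, 3_B, 3_D]
Equal keys:
  value 2: originally 2_A, 2_C; after sorting 2_A, 2_C -> order preserved
  value 3: originally 3_B, 3_D; after sorting 3_B, 3_D -> order preserved
All equal keys kept their original relative order. Counting Sort is stable: scanning the input right to left with decreasing cumulative counts places later duplicates at later output positions.
Answer: Stable


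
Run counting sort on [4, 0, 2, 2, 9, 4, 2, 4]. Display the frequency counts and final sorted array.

Count array: [1, 0, 3, 0, 3, 0, 0, 0, 0, 1]
(count[i] = number of elements equal to i)
Cumulative count: [1, 1, 4, 4, 7, 7, 7, 7, 7, 8]
Sorted: [0, 2, 2, 2, 4, 4, 4, 9]


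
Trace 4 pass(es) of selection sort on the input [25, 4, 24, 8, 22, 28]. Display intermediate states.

Pass 1: Select minimum 4 at index 1, swap -> [4, 25, 24, 8, 22, 28]
Pass 2: Select minimum 8 at index 3, swap -> [4, 8, 24, 25, 22, 28]
Pass 3: Select minimum 22 at index 4, swap -> [4, 8, 22, 25, 24, 28]
Pass 4: Select minimum 24 at index 4, swap -> [4, 8, 22, 24, 25, 28]


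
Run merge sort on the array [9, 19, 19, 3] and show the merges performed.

Divide and conquer:
  Merge [9] + [19] -> [9, 19]
  Merge [19] + [3] -> [3, 19]
  Merge [9, 19] + [3, 19] -> [3, 9, 19, 19]


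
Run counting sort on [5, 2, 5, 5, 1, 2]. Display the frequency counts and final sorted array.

Count array: [0, 1, 2, 0, 0, 3]
(count[i] = number of elements equal to i)
Cumulative count: [0, 1, 3, 3, 3, 6]
Sorted: [1, 2, 2, 5, 5, 5]


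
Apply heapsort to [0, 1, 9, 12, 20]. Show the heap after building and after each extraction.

Build heap: [20, 12, 9, 0, 1]
Extract 20: [12, 1, 9, 0, 20]
Extract 12: [9, 1, 0, 12, 20]
Extract 9: [1, 0, 9, 12, 20]
Extract 1: [0, 1, 9, 12, 20]


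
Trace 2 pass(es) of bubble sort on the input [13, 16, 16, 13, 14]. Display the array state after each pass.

After pass 1: [13, 16, 13, 14, 16] (2 swaps)
After pass 2: [13, 13, 14, 16, 16] (2 swaps)
Total swaps: 4


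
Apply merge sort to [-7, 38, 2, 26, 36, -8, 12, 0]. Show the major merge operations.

Divide and conquer:
  Merge [-7] + [38] -> [-7, 38]
  Merge [2] + [26] -> [2, 26]
  Merge [-7, 38] + [2, 26] -> [-7, 2, 26, 38]
  Merge [36] + [-8] -> [-8, 36]
  Merge [12] + [0] -> [0, 12]
  Merge [-8, 36] + [0, 12] -> [-8, 0, 12, 36]
  Merge [-7, 2, 26, 38] + [-8, 0, 12, 36] -> [-8, -7, 0, 2, 12, 26, 36, 38]


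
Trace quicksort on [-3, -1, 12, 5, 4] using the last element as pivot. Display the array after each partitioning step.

Partition 1: pivot=4 at index 2 -> [-3, -1, 4, 5, 12]
Partition 2: pivot=-1 at index 1 -> [-3, -1, 4, 5, 12]
Partition 3: pivot=12 at index 4 -> [-3, -1, 4, 5, 12]


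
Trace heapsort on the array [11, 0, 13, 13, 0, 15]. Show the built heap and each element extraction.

Build heap: [15, 13, 13, 0, 0, 11]
Extract 15: [13, 11, 13, 0, 0, 15]
Extract 13: [13, 11, 0, 0, 13, 15]
Extract 13: [11, 0, 0, 13, 13, 15]
Extract 11: [0, 0, 11, 13, 13, 15]
Extract 0: [0, 0, 11, 13, 13, 15]


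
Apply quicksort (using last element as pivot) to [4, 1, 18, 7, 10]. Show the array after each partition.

Partition 1: pivot=10 at index 3 -> [4, 1, 7, 10, 18]
Partition 2: pivot=7 at index 2 -> [4, 1, 7, 10, 18]
Partition 3: pivot=1 at index 0 -> [1, 4, 7, 10, 18]


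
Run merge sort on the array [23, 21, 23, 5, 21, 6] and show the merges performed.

Divide and conquer:
  Merge [21] + [23] -> [21, 23]
  Merge [23] + [21, 23] -> [21, 23, 23]
  Merge [21] + [6] -> [6, 21]
  Merge [5] + [6, 21] -> [5, 6, 21]
  Merge [21, 23, 23] + [5, 6, 21] -> [5, 6, 21, 21, 23, 23]


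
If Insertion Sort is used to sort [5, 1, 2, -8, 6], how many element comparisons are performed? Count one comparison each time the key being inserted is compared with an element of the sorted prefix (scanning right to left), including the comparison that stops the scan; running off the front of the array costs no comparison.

Insert 1: 5 > 1 (shift), reached front = 1 comparison(s) -> [1, 5, 2, -8, 6]
Insert 2: 5 > 2 (shift), 1 <= 2 (stop) = 2 comparison(s) -> [1, 2, 5, -8, 6]
Insert -8: 5 > -8 (shift), 2 > -8 (shift), 1 > -8 (shift), reached front = 3 comparison(s) -> [-8, 1, 2, 5, 6]
Insert 6: 5 <= 6 (stop) = 1 comparison(s) -> [-8, 1, 2, 5, 6]
Total comparisons: 1 + 2 + 3 + 1 = 7


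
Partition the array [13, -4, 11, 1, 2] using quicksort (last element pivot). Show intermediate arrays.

Partition 1: pivot=2 at index 2 -> [-4, 1, 2, 13, 11]
Partition 2: pivot=1 at index 1 -> [-4, 1, 2, 13, 11]
Partition 3: pivot=11 at index 3 -> [-4, 1, 2, 11, 13]


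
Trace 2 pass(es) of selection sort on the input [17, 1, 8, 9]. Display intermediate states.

Pass 1: Select minimum 1 at index 1, swap -> [1, 17, 8, 9]
Pass 2: Select minimum 8 at index 2, swap -> [1, 8, 17, 9]


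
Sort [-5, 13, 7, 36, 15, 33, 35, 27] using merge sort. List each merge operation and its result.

Divide and conquer:
  Merge [-5] + [13] -> [-5, 13]
  Merge [7] + [36] -> [7, 36]
  Merge [-5, 13] + [7, 36] -> [-5, 7, 13, 36]
  Merge [15] + [33] -> [15, 33]
  Merge [35] + [27] -> [27, 35]
  Merge [15, 33] + [27, 35] -> [15, 27, 33, 35]
  Merge [-5, 7, 13, 36] + [15, 27, 33, 35] -> [-5, 7, 13, 15, 27, 33, 35, 36]


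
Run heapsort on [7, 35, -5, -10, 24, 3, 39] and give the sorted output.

Build heap: [39, 35, 7, -10, 24, 3, -5]
Extract 39: [35, 24, 7, -10, -5, 3, 39]
Extract 35: [24, 3, 7, -10, -5, 35, 39]
Extract 24: [7, 3, -5, -10, 24, 35, 39]
Extract 7: [3, -10, -5, 7, 24, 35, 39]
Extract 3: [-5, -10, 3, 7, 24, 35, 39]
Extract -5: [-10, -5, 3, 7, 24, 35, 39]


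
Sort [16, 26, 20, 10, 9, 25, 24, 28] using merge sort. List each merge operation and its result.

Divide and conquer:
  Merge [16] + [26] -> [16, 26]
  Merge [20] + [10] -> [10, 20]
  Merge [16, 26] + [10, 20] -> [10, 16, 20, 26]
  Merge [9] + [25] -> [9, 25]
  Merge [24] + [28] -> [24, 28]
  Merge [9, 25] + [24, 28] -> [9, 24, 25, 28]
  Merge [10, 16, 20, 26] + [9, 24, 25, 28] -> [9, 10, 16, 20, 24, 25, 26, 28]


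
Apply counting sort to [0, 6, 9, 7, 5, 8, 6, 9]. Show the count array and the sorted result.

Count array: [1, 0, 0, 0, 0, 1, 2, 1, 1, 2]
(count[i] = number of elements equal to i)
Cumulative count: [1, 1, 1, 1, 1, 2, 4, 5, 6, 8]
Sorted: [0, 5, 6, 6, 7, 8, 9, 9]


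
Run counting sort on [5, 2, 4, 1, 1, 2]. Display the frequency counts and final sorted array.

Count array: [0, 2, 2, 0, 1, 1]
(count[i] = number of elements equal to i)
Cumulative count: [0, 2, 4, 4, 5, 6]
Sorted: [1, 1, 2, 2, 4, 5]


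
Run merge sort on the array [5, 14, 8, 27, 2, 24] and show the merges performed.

Divide and conquer:
  Merge [14] + [8] -> [8, 14]
  Merge [5] + [8, 14] -> [5, 8, 14]
  Merge [2] + [24] -> [2, 24]
  Merge [27] + [2, 24] -> [2, 24, 27]
  Merge [5, 8, 14] + [2, 24, 27] -> [2, 5, 8, 14, 24, 27]


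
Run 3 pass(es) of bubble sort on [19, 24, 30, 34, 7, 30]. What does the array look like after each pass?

After pass 1: [19, 24, 30, 7, 30, 34] (2 swaps)
After pass 2: [19, 24, 7, 30, 30, 34] (1 swaps)
After pass 3: [19, 7, 24, 30, 30, 34] (1 swaps)
Total swaps: 4


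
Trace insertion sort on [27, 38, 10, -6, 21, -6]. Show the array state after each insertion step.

First element 27 is already 'sorted'
Insert 38: shifted 0 elements -> [27, 38, 10, -6, 21, -6]
Insert 10: shifted 2 elements -> [10, 27, 38, -6, 21, -6]
Insert -6: shifted 3 elements -> [-6, 10, 27, 38, 21, -6]
Insert 21: shifted 2 elements -> [-6, 10, 21, 27, 38, -6]
Insert -6: shifted 4 elements -> [-6, -6, 10, 21, 27, 38]


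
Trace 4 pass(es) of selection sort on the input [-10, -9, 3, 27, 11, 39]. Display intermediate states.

Pass 1: Select minimum -10 at index 0, swap -> [-10, -9, 3, 27, 11, 39]
Pass 2: Select minimum -9 at index 1, swap -> [-10, -9, 3, 27, 11, 39]
Pass 3: Select minimum 3 at index 2, swap -> [-10, -9, 3, 27, 11, 39]
Pass 4: Select minimum 11 at index 4, swap -> [-10, -9, 3, 11, 27, 39]


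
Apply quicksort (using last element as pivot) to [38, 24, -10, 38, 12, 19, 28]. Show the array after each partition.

Partition 1: pivot=28 at index 4 -> [24, -10, 12, 19, 28, 38, 38]
Partition 2: pivot=19 at index 2 -> [-10, 12, 19, 24, 28, 38, 38]
Partition 3: pivot=12 at index 1 -> [-10, 12, 19, 24, 28, 38, 38]
Partition 4: pivot=38 at index 6 -> [-10, 12, 19, 24, 28, 38, 38]


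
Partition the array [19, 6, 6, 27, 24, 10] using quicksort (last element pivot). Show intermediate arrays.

Partition 1: pivot=10 at index 2 -> [6, 6, 10, 27, 24, 19]
Partition 2: pivot=6 at index 1 -> [6, 6, 10, 27, 24, 19]
Partition 3: pivot=19 at index 3 -> [6, 6, 10, 19, 24, 27]
Partition 4: pivot=27 at index 5 -> [6, 6, 10, 19, 24, 27]


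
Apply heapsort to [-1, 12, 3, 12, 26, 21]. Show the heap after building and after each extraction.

Build heap: [26, 12, 21, -1, 12, 3]
Extract 26: [21, 12, 3, -1, 12, 26]
Extract 21: [12, 12, 3, -1, 21, 26]
Extract 12: [12, -1, 3, 12, 21, 26]
Extract 12: [3, -1, 12, 12, 21, 26]
Extract 3: [-1, 3, 12, 12, 21, 26]


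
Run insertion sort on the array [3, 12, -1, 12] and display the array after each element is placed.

First element 3 is already 'sorted'
Insert 12: shifted 0 elements -> [3, 12, -1, 12]
Insert -1: shifted 2 elements -> [-1, 3, 12, 12]
Insert 12: shifted 0 elements -> [-1, 3, 12, 12]


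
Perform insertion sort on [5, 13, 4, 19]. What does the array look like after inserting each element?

First element 5 is already 'sorted'
Insert 13: shifted 0 elements -> [5, 13, 4, 19]
Insert 4: shifted 2 elements -> [4, 5, 13, 19]
Insert 19: shifted 0 elements -> [4, 5, 13, 19]


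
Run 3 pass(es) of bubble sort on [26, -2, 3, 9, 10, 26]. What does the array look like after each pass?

After pass 1: [-2, 3, 9, 10, 26, 26] (4 swaps)
After pass 2: [-2, 3, 9, 10, 26, 26] (0 swaps)
After pass 3: [-2, 3, 9, 10, 26, 26] (0 swaps)
Total swaps: 4


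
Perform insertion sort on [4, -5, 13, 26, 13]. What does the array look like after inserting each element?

First element 4 is already 'sorted'
Insert -5: shifted 1 elements -> [-5, 4, 13, 26, 13]
Insert 13: shifted 0 elements -> [-5, 4, 13, 26, 13]
Insert 26: shifted 0 elements -> [-5, 4, 13, 26, 13]
Insert 13: shifted 1 elements -> [-5, 4, 13, 13, 26]


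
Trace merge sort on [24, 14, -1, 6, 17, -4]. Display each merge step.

Divide and conquer:
  Merge [14] + [-1] -> [-1, 14]
  Merge [24] + [-1, 14] -> [-1, 14, 24]
  Merge [17] + [-4] -> [-4, 17]
  Merge [6] + [-4, 17] -> [-4, 6, 17]
  Merge [-1, 14, 24] + [-4, 6, 17] -> [-4, -1, 6, 14, 17, 24]


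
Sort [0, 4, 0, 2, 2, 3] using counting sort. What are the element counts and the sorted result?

Count array: [2, 0, 2, 1, 1]
(count[i] = number of elements equal to i)
Cumulative count: [2, 2, 4, 5, 6]
Sorted: [0, 0, 2, 2, 3, 4]


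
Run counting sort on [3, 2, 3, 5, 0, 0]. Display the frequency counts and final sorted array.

Count array: [2, 0, 1, 2, 0, 1]
(count[i] = number of elements equal to i)
Cumulative count: [2, 2, 3, 5, 5, 6]
Sorted: [0, 0, 2, 3, 3, 5]


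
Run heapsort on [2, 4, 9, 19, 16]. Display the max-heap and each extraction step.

Build heap: [19, 16, 9, 4, 2]
Extract 19: [16, 4, 9, 2, 19]
Extract 16: [9, 4, 2, 16, 19]
Extract 9: [4, 2, 9, 16, 19]
Extract 4: [2, 4, 9, 16, 19]


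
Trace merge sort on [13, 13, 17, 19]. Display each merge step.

Divide and conquer:
  Merge [13] + [13] -> [13, 13]
  Merge [17] + [19] -> [17, 19]
  Merge [13, 13] + [17, 19] -> [13, 13, 17, 19]


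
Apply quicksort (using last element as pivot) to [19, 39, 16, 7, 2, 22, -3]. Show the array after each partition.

Partition 1: pivot=-3 at index 0 -> [-3, 39, 16, 7, 2, 22, 19]
Partition 2: pivot=19 at index 4 -> [-3, 16, 7, 2, 19, 22, 39]
Partition 3: pivot=2 at index 1 -> [-3, 2, 7, 16, 19, 22, 39]
Partition 4: pivot=16 at index 3 -> [-3, 2, 7, 16, 19, 22, 39]
Partition 5: pivot=39 at index 6 -> [-3, 2, 7, 16, 19, 22, 39]


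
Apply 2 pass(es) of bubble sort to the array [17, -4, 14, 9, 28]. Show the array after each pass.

After pass 1: [-4, 14, 9, 17, 28] (3 swaps)
After pass 2: [-4, 9, 14, 17, 28] (1 swaps)
Total swaps: 4


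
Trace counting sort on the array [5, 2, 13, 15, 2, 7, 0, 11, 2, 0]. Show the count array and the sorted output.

Count array: [2, 0, 3, 0, 0, 1, 0, 1, 0, 0, 0, 1, 0, 1, 0, 1]
(count[i] = number of elements equal to i)
Cumulative count: [2, 2, 5, 5, 5, 6, 6, 7, 7, 7, 7, 8, 8, 9, 9, 10]
Sorted: [0, 0, 2, 2, 2, 5, 7, 11, 13, 15]


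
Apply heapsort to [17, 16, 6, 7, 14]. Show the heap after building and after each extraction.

Build heap: [17, 16, 6, 7, 14]
Extract 17: [16, 14, 6, 7, 17]
Extract 16: [14, 7, 6, 16, 17]
Extract 14: [7, 6, 14, 16, 17]
Extract 7: [6, 7, 14, 16, 17]


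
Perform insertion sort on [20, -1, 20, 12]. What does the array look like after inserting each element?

First element 20 is already 'sorted'
Insert -1: shifted 1 elements -> [-1, 20, 20, 12]
Insert 20: shifted 0 elements -> [-1, 20, 20, 12]
Insert 12: shifted 2 elements -> [-1, 12, 20, 20]


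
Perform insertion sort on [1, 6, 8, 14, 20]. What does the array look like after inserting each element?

First element 1 is already 'sorted'
Insert 6: shifted 0 elements -> [1, 6, 8, 14, 20]
Insert 8: shifted 0 elements -> [1, 6, 8, 14, 20]
Insert 14: shifted 0 elements -> [1, 6, 8, 14, 20]
Insert 20: shifted 0 elements -> [1, 6, 8, 14, 20]


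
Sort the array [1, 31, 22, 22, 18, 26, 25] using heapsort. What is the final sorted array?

Build heap: [31, 22, 26, 1, 18, 22, 25]
Extract 31: [26, 22, 25, 1, 18, 22, 31]
Extract 26: [25, 22, 22, 1, 18, 26, 31]
Extract 25: [22, 18, 22, 1, 25, 26, 31]
Extract 22: [22, 18, 1, 22, 25, 26, 31]
Extract 22: [18, 1, 22, 22, 25, 26, 31]
Extract 18: [1, 18, 22, 22, 25, 26, 31]


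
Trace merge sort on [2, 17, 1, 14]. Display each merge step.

Divide and conquer:
  Merge [2] + [17] -> [2, 17]
  Merge [1] + [14] -> [1, 14]
  Merge [2, 17] + [1, 14] -> [1, 2, 14, 17]


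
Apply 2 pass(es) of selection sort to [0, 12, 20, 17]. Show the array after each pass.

Pass 1: Select minimum 0 at index 0, swap -> [0, 12, 20, 17]
Pass 2: Select minimum 12 at index 1, swap -> [0, 12, 20, 17]


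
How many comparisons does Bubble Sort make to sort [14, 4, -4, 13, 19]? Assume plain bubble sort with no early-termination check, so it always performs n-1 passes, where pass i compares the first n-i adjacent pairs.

Pass 1: compare adjacent pairs (0,1)..(3,4) = 4 comparison(s), 3 swap(s) -> [4, -4, 13, 14, 19]
Pass 2: compare adjacent pairs (0,1)..(2,3) = 3 comparison(s), 1 swap(s) -> [-4, 4, 13, 14, 19]
Pass 3: compare adjacent pairs (0,1)..(1,2) = 2 comparison(s), 0 swap(s) -> [-4, 4, 13, 14, 19]
Pass 4: compare adjacent pairs (0,1)..(0,1) = 1 comparison(s), 0 swap(s) -> [-4, 4, 13, 14, 19]
Total comparisons: 4 + 3 + 2 + 1 = 10


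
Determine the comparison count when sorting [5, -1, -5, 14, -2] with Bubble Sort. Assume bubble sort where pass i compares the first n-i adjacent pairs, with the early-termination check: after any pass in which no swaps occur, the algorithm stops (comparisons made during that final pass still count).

Pass 1: compare adjacent pairs (0,1)..(3,4) = 4 comparison(s), 3 swap(s) -> [-1, -5, 5, -2, 14]
Pass 2: compare adjacent pairs (0,1)..(2,3) = 3 comparison(s), 2 swap(s) -> [-5, -1, -2, 5, 14]
Pass 3: compare adjacent pairs (0,1)..(1,2) = 2 comparison(s), 1 swap(s) -> [-5, -2, -1, 5, 14]
Pass 4: compare adjacent pairs (0,1)..(0,1) = 1 comparison(s), 0 swap(s) -> [-5, -2, -1, 5, 14]
No swaps in this pass, so bubble sort stops here.
Total comparisons: 4 + 3 + 2 + 1 = 10


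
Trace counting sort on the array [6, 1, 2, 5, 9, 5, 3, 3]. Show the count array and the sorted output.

Count array: [0, 1, 1, 2, 0, 2, 1, 0, 0, 1]
(count[i] = number of elements equal to i)
Cumulative count: [0, 1, 2, 4, 4, 6, 7, 7, 7, 8]
Sorted: [1, 2, 3, 3, 5, 5, 6, 9]


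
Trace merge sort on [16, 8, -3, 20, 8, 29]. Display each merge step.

Divide and conquer:
  Merge [8] + [-3] -> [-3, 8]
  Merge [16] + [-3, 8] -> [-3, 8, 16]
  Merge [8] + [29] -> [8, 29]
  Merge [20] + [8, 29] -> [8, 20, 29]
  Merge [-3, 8, 16] + [8, 20, 29] -> [-3, 8, 8, 16, 20, 29]


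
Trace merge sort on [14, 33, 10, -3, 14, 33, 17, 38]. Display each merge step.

Divide and conquer:
  Merge [14] + [33] -> [14, 33]
  Merge [10] + [-3] -> [-3, 10]
  Merge [14, 33] + [-3, 10] -> [-3, 10, 14, 33]
  Merge [14] + [33] -> [14, 33]
  Merge [17] + [38] -> [17, 38]
  Merge [14, 33] + [17, 38] -> [14, 17, 33, 38]
  Merge [-3, 10, 14, 33] + [14, 17, 33, 38] -> [-3, 10, 14, 14, 17, 33, 33, 38]


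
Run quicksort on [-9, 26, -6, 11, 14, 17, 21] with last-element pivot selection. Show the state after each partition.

Partition 1: pivot=21 at index 5 -> [-9, -6, 11, 14, 17, 21, 26]
Partition 2: pivot=17 at index 4 -> [-9, -6, 11, 14, 17, 21, 26]
Partition 3: pivot=14 at index 3 -> [-9, -6, 11, 14, 17, 21, 26]
Partition 4: pivot=11 at index 2 -> [-9, -6, 11, 14, 17, 21, 26]
Partition 5: pivot=-6 at index 1 -> [-9, -6, 11, 14, 17, 21, 26]


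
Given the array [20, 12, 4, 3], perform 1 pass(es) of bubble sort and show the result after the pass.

After pass 1: [12, 4, 3, 20] (3 swaps)
Total swaps: 3


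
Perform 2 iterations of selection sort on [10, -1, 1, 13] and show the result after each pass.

Pass 1: Select minimum -1 at index 1, swap -> [-1, 10, 1, 13]
Pass 2: Select minimum 1 at index 2, swap -> [-1, 1, 10, 13]


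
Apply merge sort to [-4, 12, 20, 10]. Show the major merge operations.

Divide and conquer:
  Merge [-4] + [12] -> [-4, 12]
  Merge [20] + [10] -> [10, 20]
  Merge [-4, 12] + [10, 20] -> [-4, 10, 12, 20]


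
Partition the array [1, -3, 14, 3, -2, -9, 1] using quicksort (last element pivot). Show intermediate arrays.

Partition 1: pivot=1 at index 4 -> [1, -3, -2, -9, 1, 3, 14]
Partition 2: pivot=-9 at index 0 -> [-9, -3, -2, 1, 1, 3, 14]
Partition 3: pivot=1 at index 3 -> [-9, -3, -2, 1, 1, 3, 14]
Partition 4: pivot=-2 at index 2 -> [-9, -3, -2, 1, 1, 3, 14]
Partition 5: pivot=14 at index 6 -> [-9, -3, -2, 1, 1, 3, 14]


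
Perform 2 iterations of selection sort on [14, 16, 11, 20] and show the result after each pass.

Pass 1: Select minimum 11 at index 2, swap -> [11, 16, 14, 20]
Pass 2: Select minimum 14 at index 2, swap -> [11, 14, 16, 20]


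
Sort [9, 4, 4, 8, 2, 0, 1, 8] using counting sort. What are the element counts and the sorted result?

Count array: [1, 1, 1, 0, 2, 0, 0, 0, 2, 1]
(count[i] = number of elements equal to i)
Cumulative count: [1, 2, 3, 3, 5, 5, 5, 5, 7, 8]
Sorted: [0, 1, 2, 4, 4, 8, 8, 9]


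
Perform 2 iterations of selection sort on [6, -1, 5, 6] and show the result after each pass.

Pass 1: Select minimum -1 at index 1, swap -> [-1, 6, 5, 6]
Pass 2: Select minimum 5 at index 2, swap -> [-1, 5, 6, 6]


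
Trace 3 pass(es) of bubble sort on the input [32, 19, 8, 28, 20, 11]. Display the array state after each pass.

After pass 1: [19, 8, 28, 20, 11, 32] (5 swaps)
After pass 2: [8, 19, 20, 11, 28, 32] (3 swaps)
After pass 3: [8, 19, 11, 20, 28, 32] (1 swaps)
Total swaps: 9


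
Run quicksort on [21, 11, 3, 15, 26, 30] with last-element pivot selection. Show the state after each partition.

Partition 1: pivot=30 at index 5 -> [21, 11, 3, 15, 26, 30]
Partition 2: pivot=26 at index 4 -> [21, 11, 3, 15, 26, 30]
Partition 3: pivot=15 at index 2 -> [11, 3, 15, 21, 26, 30]
Partition 4: pivot=3 at index 0 -> [3, 11, 15, 21, 26, 30]


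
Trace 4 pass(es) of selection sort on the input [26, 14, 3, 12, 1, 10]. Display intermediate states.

Pass 1: Select minimum 1 at index 4, swap -> [1, 14, 3, 12, 26, 10]
Pass 2: Select minimum 3 at index 2, swap -> [1, 3, 14, 12, 26, 10]
Pass 3: Select minimum 10 at index 5, swap -> [1, 3, 10, 12, 26, 14]
Pass 4: Select minimum 12 at index 3, swap -> [1, 3, 10, 12, 26, 14]


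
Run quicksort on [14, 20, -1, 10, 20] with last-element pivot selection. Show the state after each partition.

Partition 1: pivot=20 at index 4 -> [14, 20, -1, 10, 20]
Partition 2: pivot=10 at index 1 -> [-1, 10, 14, 20, 20]
Partition 3: pivot=20 at index 3 -> [-1, 10, 14, 20, 20]


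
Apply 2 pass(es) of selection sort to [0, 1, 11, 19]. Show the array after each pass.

Pass 1: Select minimum 0 at index 0, swap -> [0, 1, 11, 19]
Pass 2: Select minimum 1 at index 1, swap -> [0, 1, 11, 19]


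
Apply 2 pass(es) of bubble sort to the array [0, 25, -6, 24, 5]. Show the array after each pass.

After pass 1: [0, -6, 24, 5, 25] (3 swaps)
After pass 2: [-6, 0, 5, 24, 25] (2 swaps)
Total swaps: 5


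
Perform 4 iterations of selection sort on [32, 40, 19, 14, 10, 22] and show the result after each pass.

Pass 1: Select minimum 10 at index 4, swap -> [10, 40, 19, 14, 32, 22]
Pass 2: Select minimum 14 at index 3, swap -> [10, 14, 19, 40, 32, 22]
Pass 3: Select minimum 19 at index 2, swap -> [10, 14, 19, 40, 32, 22]
Pass 4: Select minimum 22 at index 5, swap -> [10, 14, 19, 22, 32, 40]


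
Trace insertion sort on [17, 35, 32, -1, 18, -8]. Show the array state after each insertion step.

First element 17 is already 'sorted'
Insert 35: shifted 0 elements -> [17, 35, 32, -1, 18, -8]
Insert 32: shifted 1 elements -> [17, 32, 35, -1, 18, -8]
Insert -1: shifted 3 elements -> [-1, 17, 32, 35, 18, -8]
Insert 18: shifted 2 elements -> [-1, 17, 18, 32, 35, -8]
Insert -8: shifted 5 elements -> [-8, -1, 17, 18, 32, 35]


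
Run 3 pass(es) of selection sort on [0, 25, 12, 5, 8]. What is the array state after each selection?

Pass 1: Select minimum 0 at index 0, swap -> [0, 25, 12, 5, 8]
Pass 2: Select minimum 5 at index 3, swap -> [0, 5, 12, 25, 8]
Pass 3: Select minimum 8 at index 4, swap -> [0, 5, 8, 25, 12]


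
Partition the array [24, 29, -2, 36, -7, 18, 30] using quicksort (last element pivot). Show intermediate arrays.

Partition 1: pivot=30 at index 5 -> [24, 29, -2, -7, 18, 30, 36]
Partition 2: pivot=18 at index 2 -> [-2, -7, 18, 29, 24, 30, 36]
Partition 3: pivot=-7 at index 0 -> [-7, -2, 18, 29, 24, 30, 36]
Partition 4: pivot=24 at index 3 -> [-7, -2, 18, 24, 29, 30, 36]


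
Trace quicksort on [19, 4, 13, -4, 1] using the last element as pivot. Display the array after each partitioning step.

Partition 1: pivot=1 at index 1 -> [-4, 1, 13, 19, 4]
Partition 2: pivot=4 at index 2 -> [-4, 1, 4, 19, 13]
Partition 3: pivot=13 at index 3 -> [-4, 1, 4, 13, 19]


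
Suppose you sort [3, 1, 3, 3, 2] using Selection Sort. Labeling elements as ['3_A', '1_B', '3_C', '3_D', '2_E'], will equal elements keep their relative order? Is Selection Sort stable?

Trace Selection Sort on the labeled array (the key is the number; the letter only tracks identity):
  Pass 1: minimum of unsorted part is 1_B at index 1; swap it with 3_A at index 0 -> [1_B, 3_A, 3_C, 3_D, 2_E]
  Pass 2: minimum of unsorted part is 2_E at index 4; swap it with 3_A at index 1 -> [1_B, 2_E, 3_C, 3_D, 3_A]
  Pass 3: minimum 3_C is already at index 2; no swap -> [1_B, 2_E, 3_C, 3_D, 3_A]
  Pass 4: minimum 3_D is already at index 3; no swap -> [1_B, 2_E, 3_C, 3_D, 3_A]
Final order: [1_B, 2_E, 3_C, 3_D, 3_A]
Equal keys:
  value 3: originally 3_A, 3_C, 3_D; after sorting 3_C, 3_D, 3_A -> order changed
Equal keys were reordered, so Selection Sort is not stable: the long-range swap that moves the minimum into place can carry an element past an equal key. (One such input is enough; an unstable sort may happen to preserve order on other inputs, but it gives no guarantee.)
Answer: Not stable


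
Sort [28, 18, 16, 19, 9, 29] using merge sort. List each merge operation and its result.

Divide and conquer:
  Merge [18] + [16] -> [16, 18]
  Merge [28] + [16, 18] -> [16, 18, 28]
  Merge [9] + [29] -> [9, 29]
  Merge [19] + [9, 29] -> [9, 19, 29]
  Merge [16, 18, 28] + [9, 19, 29] -> [9, 16, 18, 19, 28, 29]


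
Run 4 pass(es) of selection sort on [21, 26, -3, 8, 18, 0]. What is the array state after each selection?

Pass 1: Select minimum -3 at index 2, swap -> [-3, 26, 21, 8, 18, 0]
Pass 2: Select minimum 0 at index 5, swap -> [-3, 0, 21, 8, 18, 26]
Pass 3: Select minimum 8 at index 3, swap -> [-3, 0, 8, 21, 18, 26]
Pass 4: Select minimum 18 at index 4, swap -> [-3, 0, 8, 18, 21, 26]


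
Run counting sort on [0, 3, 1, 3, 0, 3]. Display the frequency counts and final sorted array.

Count array: [2, 1, 0, 3]
(count[i] = number of elements equal to i)
Cumulative count: [2, 3, 3, 6]
Sorted: [0, 0, 1, 3, 3, 3]


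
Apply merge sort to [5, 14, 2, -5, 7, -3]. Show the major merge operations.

Divide and conquer:
  Merge [14] + [2] -> [2, 14]
  Merge [5] + [2, 14] -> [2, 5, 14]
  Merge [7] + [-3] -> [-3, 7]
  Merge [-5] + [-3, 7] -> [-5, -3, 7]
  Merge [2, 5, 14] + [-5, -3, 7] -> [-5, -3, 2, 5, 7, 14]


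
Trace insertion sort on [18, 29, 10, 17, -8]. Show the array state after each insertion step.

First element 18 is already 'sorted'
Insert 29: shifted 0 elements -> [18, 29, 10, 17, -8]
Insert 10: shifted 2 elements -> [10, 18, 29, 17, -8]
Insert 17: shifted 2 elements -> [10, 17, 18, 29, -8]
Insert -8: shifted 4 elements -> [-8, 10, 17, 18, 29]


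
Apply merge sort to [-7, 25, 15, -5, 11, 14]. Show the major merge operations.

Divide and conquer:
  Merge [25] + [15] -> [15, 25]
  Merge [-7] + [15, 25] -> [-7, 15, 25]
  Merge [11] + [14] -> [11, 14]
  Merge [-5] + [11, 14] -> [-5, 11, 14]
  Merge [-7, 15, 25] + [-5, 11, 14] -> [-7, -5, 11, 14, 15, 25]


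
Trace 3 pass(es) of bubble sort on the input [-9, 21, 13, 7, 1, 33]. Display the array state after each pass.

After pass 1: [-9, 13, 7, 1, 21, 33] (3 swaps)
After pass 2: [-9, 7, 1, 13, 21, 33] (2 swaps)
After pass 3: [-9, 1, 7, 13, 21, 33] (1 swaps)
Total swaps: 6


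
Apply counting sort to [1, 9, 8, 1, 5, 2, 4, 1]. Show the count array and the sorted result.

Count array: [0, 3, 1, 0, 1, 1, 0, 0, 1, 1]
(count[i] = number of elements equal to i)
Cumulative count: [0, 3, 4, 4, 5, 6, 6, 6, 7, 8]
Sorted: [1, 1, 1, 2, 4, 5, 8, 9]


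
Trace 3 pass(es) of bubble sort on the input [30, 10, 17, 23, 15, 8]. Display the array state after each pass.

After pass 1: [10, 17, 23, 15, 8, 30] (5 swaps)
After pass 2: [10, 17, 15, 8, 23, 30] (2 swaps)
After pass 3: [10, 15, 8, 17, 23, 30] (2 swaps)
Total swaps: 9


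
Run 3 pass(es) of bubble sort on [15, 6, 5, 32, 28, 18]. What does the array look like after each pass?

After pass 1: [6, 5, 15, 28, 18, 32] (4 swaps)
After pass 2: [5, 6, 15, 18, 28, 32] (2 swaps)
After pass 3: [5, 6, 15, 18, 28, 32] (0 swaps)
Total swaps: 6


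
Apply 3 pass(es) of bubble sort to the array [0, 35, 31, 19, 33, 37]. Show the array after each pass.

After pass 1: [0, 31, 19, 33, 35, 37] (3 swaps)
After pass 2: [0, 19, 31, 33, 35, 37] (1 swaps)
After pass 3: [0, 19, 31, 33, 35, 37] (0 swaps)
Total swaps: 4


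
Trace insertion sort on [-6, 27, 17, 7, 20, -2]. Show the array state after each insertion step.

First element -6 is already 'sorted'
Insert 27: shifted 0 elements -> [-6, 27, 17, 7, 20, -2]
Insert 17: shifted 1 elements -> [-6, 17, 27, 7, 20, -2]
Insert 7: shifted 2 elements -> [-6, 7, 17, 27, 20, -2]
Insert 20: shifted 1 elements -> [-6, 7, 17, 20, 27, -2]
Insert -2: shifted 4 elements -> [-6, -2, 7, 17, 20, 27]


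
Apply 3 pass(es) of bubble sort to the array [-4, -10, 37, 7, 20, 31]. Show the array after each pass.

After pass 1: [-10, -4, 7, 20, 31, 37] (4 swaps)
After pass 2: [-10, -4, 7, 20, 31, 37] (0 swaps)
After pass 3: [-10, -4, 7, 20, 31, 37] (0 swaps)
Total swaps: 4


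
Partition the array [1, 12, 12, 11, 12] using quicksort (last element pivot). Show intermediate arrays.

Partition 1: pivot=12 at index 4 -> [1, 12, 12, 11, 12]
Partition 2: pivot=11 at index 1 -> [1, 11, 12, 12, 12]
Partition 3: pivot=12 at index 3 -> [1, 11, 12, 12, 12]


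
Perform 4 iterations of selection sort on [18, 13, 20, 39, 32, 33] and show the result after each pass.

Pass 1: Select minimum 13 at index 1, swap -> [13, 18, 20, 39, 32, 33]
Pass 2: Select minimum 18 at index 1, swap -> [13, 18, 20, 39, 32, 33]
Pass 3: Select minimum 20 at index 2, swap -> [13, 18, 20, 39, 32, 33]
Pass 4: Select minimum 32 at index 4, swap -> [13, 18, 20, 32, 39, 33]


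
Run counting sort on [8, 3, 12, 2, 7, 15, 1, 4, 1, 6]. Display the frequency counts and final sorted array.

Count array: [0, 2, 1, 1, 1, 0, 1, 1, 1, 0, 0, 0, 1, 0, 0, 1]
(count[i] = number of elements equal to i)
Cumulative count: [0, 2, 3, 4, 5, 5, 6, 7, 8, 8, 8, 8, 9, 9, 9, 10]
Sorted: [1, 1, 2, 3, 4, 6, 7, 8, 12, 15]


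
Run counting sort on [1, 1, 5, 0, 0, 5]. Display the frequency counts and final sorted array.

Count array: [2, 2, 0, 0, 0, 2]
(count[i] = number of elements equal to i)
Cumulative count: [2, 4, 4, 4, 4, 6]
Sorted: [0, 0, 1, 1, 5, 5]


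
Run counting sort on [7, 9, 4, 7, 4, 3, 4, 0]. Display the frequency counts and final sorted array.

Count array: [1, 0, 0, 1, 3, 0, 0, 2, 0, 1]
(count[i] = number of elements equal to i)
Cumulative count: [1, 1, 1, 2, 5, 5, 5, 7, 7, 8]
Sorted: [0, 3, 4, 4, 4, 7, 7, 9]


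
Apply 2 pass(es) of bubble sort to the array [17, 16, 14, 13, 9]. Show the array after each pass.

After pass 1: [16, 14, 13, 9, 17] (4 swaps)
After pass 2: [14, 13, 9, 16, 17] (3 swaps)
Total swaps: 7


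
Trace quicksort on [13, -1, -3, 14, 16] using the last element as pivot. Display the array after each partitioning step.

Partition 1: pivot=16 at index 4 -> [13, -1, -3, 14, 16]
Partition 2: pivot=14 at index 3 -> [13, -1, -3, 14, 16]
Partition 3: pivot=-3 at index 0 -> [-3, -1, 13, 14, 16]
Partition 4: pivot=13 at index 2 -> [-3, -1, 13, 14, 16]


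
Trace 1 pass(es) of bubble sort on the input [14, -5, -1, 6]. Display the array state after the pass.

After pass 1: [-5, -1, 6, 14] (3 swaps)
Total swaps: 3


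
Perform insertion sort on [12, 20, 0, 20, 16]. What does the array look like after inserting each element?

First element 12 is already 'sorted'
Insert 20: shifted 0 elements -> [12, 20, 0, 20, 16]
Insert 0: shifted 2 elements -> [0, 12, 20, 20, 16]
Insert 20: shifted 0 elements -> [0, 12, 20, 20, 16]
Insert 16: shifted 2 elements -> [0, 12, 16, 20, 20]


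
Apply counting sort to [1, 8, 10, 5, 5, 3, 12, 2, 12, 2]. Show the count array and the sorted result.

Count array: [0, 1, 2, 1, 0, 2, 0, 0, 1, 0, 1, 0, 2]
(count[i] = number of elements equal to i)
Cumulative count: [0, 1, 3, 4, 4, 6, 6, 6, 7, 7, 8, 8, 10]
Sorted: [1, 2, 2, 3, 5, 5, 8, 10, 12, 12]


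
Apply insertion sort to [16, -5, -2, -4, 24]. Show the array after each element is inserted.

First element 16 is already 'sorted'
Insert -5: shifted 1 elements -> [-5, 16, -2, -4, 24]
Insert -2: shifted 1 elements -> [-5, -2, 16, -4, 24]
Insert -4: shifted 2 elements -> [-5, -4, -2, 16, 24]
Insert 24: shifted 0 elements -> [-5, -4, -2, 16, 24]


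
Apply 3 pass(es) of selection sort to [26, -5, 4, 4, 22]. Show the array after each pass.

Pass 1: Select minimum -5 at index 1, swap -> [-5, 26, 4, 4, 22]
Pass 2: Select minimum 4 at index 2, swap -> [-5, 4, 26, 4, 22]
Pass 3: Select minimum 4 at index 3, swap -> [-5, 4, 4, 26, 22]


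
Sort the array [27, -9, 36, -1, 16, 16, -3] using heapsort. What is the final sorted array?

Build heap: [36, 16, 27, -1, -9, 16, -3]
Extract 36: [27, 16, 16, -1, -9, -3, 36]
Extract 27: [16, -1, 16, -3, -9, 27, 36]
Extract 16: [16, -1, -9, -3, 16, 27, 36]
Extract 16: [-1, -3, -9, 16, 16, 27, 36]
Extract -1: [-3, -9, -1, 16, 16, 27, 36]
Extract -3: [-9, -3, -1, 16, 16, 27, 36]


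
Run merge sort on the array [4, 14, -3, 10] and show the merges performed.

Divide and conquer:
  Merge [4] + [14] -> [4, 14]
  Merge [-3] + [10] -> [-3, 10]
  Merge [4, 14] + [-3, 10] -> [-3, 4, 10, 14]


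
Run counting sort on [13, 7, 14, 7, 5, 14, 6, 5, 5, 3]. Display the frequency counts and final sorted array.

Count array: [0, 0, 0, 1, 0, 3, 1, 2, 0, 0, 0, 0, 0, 1, 2]
(count[i] = number of elements equal to i)
Cumulative count: [0, 0, 0, 1, 1, 4, 5, 7, 7, 7, 7, 7, 7, 8, 10]
Sorted: [3, 5, 5, 5, 6, 7, 7, 13, 14, 14]


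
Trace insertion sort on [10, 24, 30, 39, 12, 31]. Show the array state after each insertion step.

First element 10 is already 'sorted'
Insert 24: shifted 0 elements -> [10, 24, 30, 39, 12, 31]
Insert 30: shifted 0 elements -> [10, 24, 30, 39, 12, 31]
Insert 39: shifted 0 elements -> [10, 24, 30, 39, 12, 31]
Insert 12: shifted 3 elements -> [10, 12, 24, 30, 39, 31]
Insert 31: shifted 1 elements -> [10, 12, 24, 30, 31, 39]


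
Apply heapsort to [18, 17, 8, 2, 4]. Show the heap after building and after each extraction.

Build heap: [18, 17, 8, 2, 4]
Extract 18: [17, 4, 8, 2, 18]
Extract 17: [8, 4, 2, 17, 18]
Extract 8: [4, 2, 8, 17, 18]
Extract 4: [2, 4, 8, 17, 18]


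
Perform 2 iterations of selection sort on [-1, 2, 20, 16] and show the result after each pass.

Pass 1: Select minimum -1 at index 0, swap -> [-1, 2, 20, 16]
Pass 2: Select minimum 2 at index 1, swap -> [-1, 2, 20, 16]


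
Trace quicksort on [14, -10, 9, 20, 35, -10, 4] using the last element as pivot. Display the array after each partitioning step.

Partition 1: pivot=4 at index 2 -> [-10, -10, 4, 20, 35, 14, 9]
Partition 2: pivot=-10 at index 1 -> [-10, -10, 4, 20, 35, 14, 9]
Partition 3: pivot=9 at index 3 -> [-10, -10, 4, 9, 35, 14, 20]
Partition 4: pivot=20 at index 5 -> [-10, -10, 4, 9, 14, 20, 35]


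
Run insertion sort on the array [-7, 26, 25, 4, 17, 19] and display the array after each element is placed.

First element -7 is already 'sorted'
Insert 26: shifted 0 elements -> [-7, 26, 25, 4, 17, 19]
Insert 25: shifted 1 elements -> [-7, 25, 26, 4, 17, 19]
Insert 4: shifted 2 elements -> [-7, 4, 25, 26, 17, 19]
Insert 17: shifted 2 elements -> [-7, 4, 17, 25, 26, 19]
Insert 19: shifted 2 elements -> [-7, 4, 17, 19, 25, 26]


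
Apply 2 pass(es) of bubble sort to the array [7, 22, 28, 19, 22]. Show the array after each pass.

After pass 1: [7, 22, 19, 22, 28] (2 swaps)
After pass 2: [7, 19, 22, 22, 28] (1 swaps)
Total swaps: 3


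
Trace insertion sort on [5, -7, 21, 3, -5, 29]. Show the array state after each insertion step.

First element 5 is already 'sorted'
Insert -7: shifted 1 elements -> [-7, 5, 21, 3, -5, 29]
Insert 21: shifted 0 elements -> [-7, 5, 21, 3, -5, 29]
Insert 3: shifted 2 elements -> [-7, 3, 5, 21, -5, 29]
Insert -5: shifted 3 elements -> [-7, -5, 3, 5, 21, 29]
Insert 29: shifted 0 elements -> [-7, -5, 3, 5, 21, 29]


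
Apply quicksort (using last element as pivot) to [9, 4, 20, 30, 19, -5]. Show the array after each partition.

Partition 1: pivot=-5 at index 0 -> [-5, 4, 20, 30, 19, 9]
Partition 2: pivot=9 at index 2 -> [-5, 4, 9, 30, 19, 20]
Partition 3: pivot=20 at index 4 -> [-5, 4, 9, 19, 20, 30]


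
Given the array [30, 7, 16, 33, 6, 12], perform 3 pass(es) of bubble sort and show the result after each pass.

After pass 1: [7, 16, 30, 6, 12, 33] (4 swaps)
After pass 2: [7, 16, 6, 12, 30, 33] (2 swaps)
After pass 3: [7, 6, 12, 16, 30, 33] (2 swaps)
Total swaps: 8


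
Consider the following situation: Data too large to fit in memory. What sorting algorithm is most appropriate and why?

Best choice: External merge sort
Reason: Minimizes disk I/O by sequential reads/writes


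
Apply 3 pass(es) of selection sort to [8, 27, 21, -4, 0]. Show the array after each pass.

Pass 1: Select minimum -4 at index 3, swap -> [-4, 27, 21, 8, 0]
Pass 2: Select minimum 0 at index 4, swap -> [-4, 0, 21, 8, 27]
Pass 3: Select minimum 8 at index 3, swap -> [-4, 0, 8, 21, 27]


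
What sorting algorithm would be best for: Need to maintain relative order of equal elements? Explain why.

Best choice: Merge sort or Insertion sort
Reason: Both are stable; quicksort and heapsort are not stable


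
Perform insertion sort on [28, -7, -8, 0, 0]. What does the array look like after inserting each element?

First element 28 is already 'sorted'
Insert -7: shifted 1 elements -> [-7, 28, -8, 0, 0]
Insert -8: shifted 2 elements -> [-8, -7, 28, 0, 0]
Insert 0: shifted 1 elements -> [-8, -7, 0, 28, 0]
Insert 0: shifted 1 elements -> [-8, -7, 0, 0, 28]


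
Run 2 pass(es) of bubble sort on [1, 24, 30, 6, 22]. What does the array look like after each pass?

After pass 1: [1, 24, 6, 22, 30] (2 swaps)
After pass 2: [1, 6, 22, 24, 30] (2 swaps)
Total swaps: 4


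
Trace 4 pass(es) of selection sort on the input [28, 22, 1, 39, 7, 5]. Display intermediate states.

Pass 1: Select minimum 1 at index 2, swap -> [1, 22, 28, 39, 7, 5]
Pass 2: Select minimum 5 at index 5, swap -> [1, 5, 28, 39, 7, 22]
Pass 3: Select minimum 7 at index 4, swap -> [1, 5, 7, 39, 28, 22]
Pass 4: Select minimum 22 at index 5, swap -> [1, 5, 7, 22, 28, 39]


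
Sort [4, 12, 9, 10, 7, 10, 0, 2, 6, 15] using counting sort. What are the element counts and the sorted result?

Count array: [1, 0, 1, 0, 1, 0, 1, 1, 0, 1, 2, 0, 1, 0, 0, 1]
(count[i] = number of elements equal to i)
Cumulative count: [1, 1, 2, 2, 3, 3, 4, 5, 5, 6, 8, 8, 9, 9, 9, 10]
Sorted: [0, 2, 4, 6, 7, 9, 10, 10, 12, 15]


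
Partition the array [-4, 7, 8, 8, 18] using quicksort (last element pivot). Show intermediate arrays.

Partition 1: pivot=18 at index 4 -> [-4, 7, 8, 8, 18]
Partition 2: pivot=8 at index 3 -> [-4, 7, 8, 8, 18]
Partition 3: pivot=8 at index 2 -> [-4, 7, 8, 8, 18]
Partition 4: pivot=7 at index 1 -> [-4, 7, 8, 8, 18]


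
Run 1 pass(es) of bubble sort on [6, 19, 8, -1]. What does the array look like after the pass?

After pass 1: [6, 8, -1, 19] (2 swaps)
Total swaps: 2


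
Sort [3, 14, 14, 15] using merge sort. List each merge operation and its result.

Divide and conquer:
  Merge [3] + [14] -> [3, 14]
  Merge [14] + [15] -> [14, 15]
  Merge [3, 14] + [14, 15] -> [3, 14, 14, 15]
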